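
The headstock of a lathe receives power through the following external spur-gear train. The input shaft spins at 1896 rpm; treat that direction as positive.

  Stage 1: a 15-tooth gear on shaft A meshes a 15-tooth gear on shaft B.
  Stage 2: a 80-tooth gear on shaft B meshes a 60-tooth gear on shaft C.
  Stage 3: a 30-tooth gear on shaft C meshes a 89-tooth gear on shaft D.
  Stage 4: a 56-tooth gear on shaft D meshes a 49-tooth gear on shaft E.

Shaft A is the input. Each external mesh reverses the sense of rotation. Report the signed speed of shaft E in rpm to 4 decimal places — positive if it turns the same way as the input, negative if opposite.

Stage 1 [15T→15T]: ω = 1896.0000×15/15 = 1896.0000 rpm, dir flips to −; running = −1896.0000
Stage 2 [80T→60T]: ω = 1896.0000×80/60 = 2528.0000 rpm, dir flips to +; running = +2528.0000
Stage 3 [30T→89T]: ω = 2528.0000×30/89 = 852.1348 rpm, dir flips to −; running = −852.1348
Stage 4 [56T→49T]: ω = 852.1348×56/49 = 973.8684 rpm, dir flips to +; running = +973.8684

+973.8684 rpm (same as input, |ω| = 973.8684 rpm)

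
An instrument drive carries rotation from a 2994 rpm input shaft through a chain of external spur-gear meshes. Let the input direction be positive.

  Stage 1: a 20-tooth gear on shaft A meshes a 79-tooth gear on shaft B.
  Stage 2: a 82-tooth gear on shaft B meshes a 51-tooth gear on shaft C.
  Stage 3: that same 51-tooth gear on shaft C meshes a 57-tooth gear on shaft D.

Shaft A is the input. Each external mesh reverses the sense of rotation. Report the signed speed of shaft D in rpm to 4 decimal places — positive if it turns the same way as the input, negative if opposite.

Stage 1 [20T→79T]: ω = 2994.0000×20/79 = 757.9747 rpm, dir flips to −; running = −757.9747
Stage 2 [82T→51T]: ω = 757.9747×82/51 = 1218.7044 rpm, dir flips to +; running = +1218.7044
Stage 3 [51T→57T]: ω = 1218.7044×51/57 = 1090.4197 rpm, dir flips to −; running = −1090.4197

-1090.4197 rpm (opposite to input, |ω| = 1090.4197 rpm)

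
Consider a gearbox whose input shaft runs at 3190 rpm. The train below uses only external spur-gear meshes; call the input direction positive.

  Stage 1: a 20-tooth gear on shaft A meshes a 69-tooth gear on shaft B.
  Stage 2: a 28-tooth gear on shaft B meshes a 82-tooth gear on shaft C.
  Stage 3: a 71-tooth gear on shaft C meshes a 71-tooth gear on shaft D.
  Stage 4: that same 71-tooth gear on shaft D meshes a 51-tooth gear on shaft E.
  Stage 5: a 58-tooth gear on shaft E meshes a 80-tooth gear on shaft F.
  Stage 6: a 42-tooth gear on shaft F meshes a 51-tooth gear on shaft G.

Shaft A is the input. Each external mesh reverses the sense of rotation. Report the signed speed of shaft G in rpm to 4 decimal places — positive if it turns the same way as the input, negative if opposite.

Stage 1 [20T→69T]: ω = 3190.0000×20/69 = 924.6377 rpm, dir flips to −; running = −924.6377
Stage 2 [28T→82T]: ω = 924.6377×28/82 = 315.7299 rpm, dir flips to +; running = +315.7299
Stage 3 [71T→71T]: ω = 315.7299×71/71 = 315.7299 rpm, dir flips to −; running = −315.7299
Stage 4 [71T→51T]: ω = 315.7299×71/51 = 439.5456 rpm, dir flips to +; running = +439.5456
Stage 5 [58T→80T]: ω = 439.5456×58/80 = 318.6706 rpm, dir flips to −; running = −318.6706
Stage 6 [42T→51T]: ω = 318.6706×42/51 = 262.4346 rpm, dir flips to +; running = +262.4346

+262.4346 rpm (same as input, |ω| = 262.4346 rpm)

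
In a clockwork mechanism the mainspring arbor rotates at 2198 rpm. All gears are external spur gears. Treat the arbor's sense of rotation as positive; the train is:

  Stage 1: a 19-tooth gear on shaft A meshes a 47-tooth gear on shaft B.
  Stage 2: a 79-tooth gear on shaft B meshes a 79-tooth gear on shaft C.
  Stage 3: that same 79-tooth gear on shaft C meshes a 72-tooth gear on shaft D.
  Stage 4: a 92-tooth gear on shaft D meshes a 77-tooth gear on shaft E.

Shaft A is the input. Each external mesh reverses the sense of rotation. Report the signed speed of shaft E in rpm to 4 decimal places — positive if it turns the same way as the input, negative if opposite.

Stage 1 [19T→47T]: ω = 2198.0000×19/47 = 888.5532 rpm, dir flips to −; running = −888.5532
Stage 2 [79T→79T]: ω = 888.5532×79/79 = 888.5532 rpm, dir flips to +; running = +888.5532
Stage 3 [79T→72T]: ω = 888.5532×79/72 = 974.9403 rpm, dir flips to −; running = −974.9403
Stage 4 [92T→77T]: ω = 974.9403×92/77 = 1164.8637 rpm, dir flips to +; running = +1164.8637

+1164.8637 rpm (same as input, |ω| = 1164.8637 rpm)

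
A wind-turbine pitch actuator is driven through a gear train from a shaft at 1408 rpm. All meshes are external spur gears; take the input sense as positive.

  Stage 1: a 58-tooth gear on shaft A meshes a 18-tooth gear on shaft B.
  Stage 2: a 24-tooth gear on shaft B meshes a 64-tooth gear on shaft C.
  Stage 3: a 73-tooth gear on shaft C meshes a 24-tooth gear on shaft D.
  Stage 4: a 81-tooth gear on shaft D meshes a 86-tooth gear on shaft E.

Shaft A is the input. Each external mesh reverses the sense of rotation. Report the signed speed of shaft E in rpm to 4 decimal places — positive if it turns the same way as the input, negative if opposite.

+4874.0233 rpm (same as input, |ω| = 4874.0233 rpm)

Stage 1 [58T→18T]: ω = 1408.0000×58/18 = 4536.8889 rpm, dir flips to −; running = −4536.8889
Stage 2 [24T→64T]: ω = 4536.8889×24/64 = 1701.3333 rpm, dir flips to +; running = +1701.3333
Stage 3 [73T→24T]: ω = 1701.3333×73/24 = 5174.8889 rpm, dir flips to −; running = −5174.8889
Stage 4 [81T→86T]: ω = 5174.8889×81/86 = 4874.0233 rpm, dir flips to +; running = +4874.0233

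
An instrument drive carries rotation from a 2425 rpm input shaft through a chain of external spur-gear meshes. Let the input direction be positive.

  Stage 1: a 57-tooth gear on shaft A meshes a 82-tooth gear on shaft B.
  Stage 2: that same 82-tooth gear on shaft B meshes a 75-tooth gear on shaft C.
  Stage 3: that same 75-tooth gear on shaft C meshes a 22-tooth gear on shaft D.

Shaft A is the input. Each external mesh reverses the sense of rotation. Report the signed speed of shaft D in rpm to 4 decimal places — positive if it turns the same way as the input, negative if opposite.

-6282.9545 rpm (opposite to input, |ω| = 6282.9545 rpm)

Stage 1 [57T→82T]: ω = 2425.0000×57/82 = 1685.6707 rpm, dir flips to −; running = −1685.6707
Stage 2 [82T→75T]: ω = 1685.6707×82/75 = 1843.0000 rpm, dir flips to +; running = +1843.0000
Stage 3 [75T→22T]: ω = 1843.0000×75/22 = 6282.9545 rpm, dir flips to −; running = −6282.9545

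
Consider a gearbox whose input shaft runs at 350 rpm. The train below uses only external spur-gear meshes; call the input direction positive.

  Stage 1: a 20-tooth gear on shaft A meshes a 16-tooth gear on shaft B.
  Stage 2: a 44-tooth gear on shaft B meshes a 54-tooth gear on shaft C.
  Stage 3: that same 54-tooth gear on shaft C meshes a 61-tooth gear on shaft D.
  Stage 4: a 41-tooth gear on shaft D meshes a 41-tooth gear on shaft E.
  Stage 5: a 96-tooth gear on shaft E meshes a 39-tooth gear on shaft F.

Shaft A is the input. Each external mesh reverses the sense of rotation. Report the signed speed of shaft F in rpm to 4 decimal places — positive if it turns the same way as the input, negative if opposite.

-776.7970 rpm (opposite to input, |ω| = 776.7970 rpm)

Stage 1 [20T→16T]: ω = 350.0000×20/16 = 437.5000 rpm, dir flips to −; running = −437.5000
Stage 2 [44T→54T]: ω = 437.5000×44/54 = 356.4815 rpm, dir flips to +; running = +356.4815
Stage 3 [54T→61T]: ω = 356.4815×54/61 = 315.5738 rpm, dir flips to −; running = −315.5738
Stage 4 [41T→41T]: ω = 315.5738×41/41 = 315.5738 rpm, dir flips to +; running = +315.5738
Stage 5 [96T→39T]: ω = 315.5738×96/39 = 776.7970 rpm, dir flips to −; running = −776.7970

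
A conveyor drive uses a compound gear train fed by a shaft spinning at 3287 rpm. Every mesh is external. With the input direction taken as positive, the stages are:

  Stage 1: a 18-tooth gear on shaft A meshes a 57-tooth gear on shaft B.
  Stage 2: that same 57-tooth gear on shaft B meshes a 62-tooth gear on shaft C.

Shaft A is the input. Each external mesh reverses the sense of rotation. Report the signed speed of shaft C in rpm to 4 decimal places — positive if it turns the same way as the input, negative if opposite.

+954.2903 rpm (same as input, |ω| = 954.2903 rpm)

Stage 1 [18T→57T]: ω = 3287.0000×18/57 = 1038.0000 rpm, dir flips to −; running = −1038.0000
Stage 2 [57T→62T]: ω = 1038.0000×57/62 = 954.2903 rpm, dir flips to +; running = +954.2903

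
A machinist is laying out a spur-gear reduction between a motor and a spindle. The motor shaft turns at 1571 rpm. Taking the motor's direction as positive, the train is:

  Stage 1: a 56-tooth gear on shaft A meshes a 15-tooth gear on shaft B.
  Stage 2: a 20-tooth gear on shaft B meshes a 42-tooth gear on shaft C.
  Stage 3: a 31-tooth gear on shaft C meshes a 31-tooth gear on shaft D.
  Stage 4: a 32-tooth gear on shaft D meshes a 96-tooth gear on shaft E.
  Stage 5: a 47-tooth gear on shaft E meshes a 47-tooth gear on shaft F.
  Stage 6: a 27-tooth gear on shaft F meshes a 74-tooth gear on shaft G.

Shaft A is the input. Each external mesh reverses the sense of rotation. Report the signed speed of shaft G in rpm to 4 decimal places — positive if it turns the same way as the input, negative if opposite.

Stage 1 [56T→15T]: ω = 1571.0000×56/15 = 5865.0667 rpm, dir flips to −; running = −5865.0667
Stage 2 [20T→42T]: ω = 5865.0667×20/42 = 2792.8889 rpm, dir flips to +; running = +2792.8889
Stage 3 [31T→31T]: ω = 2792.8889×31/31 = 2792.8889 rpm, dir flips to −; running = −2792.8889
Stage 4 [32T→96T]: ω = 2792.8889×32/96 = 930.9630 rpm, dir flips to +; running = +930.9630
Stage 5 [47T→47T]: ω = 930.9630×47/47 = 930.9630 rpm, dir flips to −; running = −930.9630
Stage 6 [27T→74T]: ω = 930.9630×27/74 = 339.6757 rpm, dir flips to +; running = +339.6757

+339.6757 rpm (same as input, |ω| = 339.6757 rpm)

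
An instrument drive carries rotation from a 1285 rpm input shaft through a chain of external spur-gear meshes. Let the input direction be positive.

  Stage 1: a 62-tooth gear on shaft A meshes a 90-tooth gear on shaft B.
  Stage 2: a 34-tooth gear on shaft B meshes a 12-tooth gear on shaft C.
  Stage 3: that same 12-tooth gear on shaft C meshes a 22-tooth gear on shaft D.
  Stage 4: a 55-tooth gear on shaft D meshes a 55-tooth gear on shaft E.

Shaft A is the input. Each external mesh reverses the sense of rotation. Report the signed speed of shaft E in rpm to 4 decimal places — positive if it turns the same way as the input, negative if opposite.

+1368.0707 rpm (same as input, |ω| = 1368.0707 rpm)

Stage 1 [62T→90T]: ω = 1285.0000×62/90 = 885.2222 rpm, dir flips to −; running = −885.2222
Stage 2 [34T→12T]: ω = 885.2222×34/12 = 2508.1296 rpm, dir flips to +; running = +2508.1296
Stage 3 [12T→22T]: ω = 2508.1296×12/22 = 1368.0707 rpm, dir flips to −; running = −1368.0707
Stage 4 [55T→55T]: ω = 1368.0707×55/55 = 1368.0707 rpm, dir flips to +; running = +1368.0707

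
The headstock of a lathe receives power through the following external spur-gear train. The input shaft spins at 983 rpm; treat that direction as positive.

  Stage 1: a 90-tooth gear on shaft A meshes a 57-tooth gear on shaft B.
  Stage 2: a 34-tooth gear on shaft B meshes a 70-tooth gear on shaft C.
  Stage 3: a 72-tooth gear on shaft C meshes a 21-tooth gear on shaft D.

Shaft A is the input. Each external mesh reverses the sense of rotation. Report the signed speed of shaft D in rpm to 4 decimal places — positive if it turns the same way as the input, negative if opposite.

-2584.7304 rpm (opposite to input, |ω| = 2584.7304 rpm)

Stage 1 [90T→57T]: ω = 983.0000×90/57 = 1552.1053 rpm, dir flips to −; running = −1552.1053
Stage 2 [34T→70T]: ω = 1552.1053×34/70 = 753.8797 rpm, dir flips to +; running = +753.8797
Stage 3 [72T→21T]: ω = 753.8797×72/21 = 2584.7304 rpm, dir flips to −; running = −2584.7304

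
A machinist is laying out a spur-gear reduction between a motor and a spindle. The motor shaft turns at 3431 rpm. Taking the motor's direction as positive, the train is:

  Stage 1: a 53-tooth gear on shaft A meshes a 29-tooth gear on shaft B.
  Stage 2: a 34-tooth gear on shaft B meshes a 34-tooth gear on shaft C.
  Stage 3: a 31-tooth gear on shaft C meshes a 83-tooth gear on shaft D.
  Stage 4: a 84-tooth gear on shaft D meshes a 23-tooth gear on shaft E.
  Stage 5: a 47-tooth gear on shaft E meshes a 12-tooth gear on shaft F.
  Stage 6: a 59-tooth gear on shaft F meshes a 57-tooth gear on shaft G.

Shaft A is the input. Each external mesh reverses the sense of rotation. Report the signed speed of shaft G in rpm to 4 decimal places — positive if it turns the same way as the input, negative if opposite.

Stage 1 [53T→29T]: ω = 3431.0000×53/29 = 6270.4483 rpm, dir flips to −; running = −6270.4483
Stage 2 [34T→34T]: ω = 6270.4483×34/34 = 6270.4483 rpm, dir flips to +; running = +6270.4483
Stage 3 [31T→83T]: ω = 6270.4483×31/83 = 2341.9747 rpm, dir flips to −; running = −2341.9747
Stage 4 [84T→23T]: ω = 2341.9747×84/23 = 8553.2987 rpm, dir flips to +; running = +8553.2987
Stage 5 [47T→12T]: ω = 8553.2987×47/12 = 33500.4201 rpm, dir flips to −; running = −33500.4201
Stage 6 [59T→57T]: ω = 33500.4201×59/57 = 34675.8734 rpm, dir flips to +; running = +34675.8734

+34675.8734 rpm (same as input, |ω| = 34675.8734 rpm)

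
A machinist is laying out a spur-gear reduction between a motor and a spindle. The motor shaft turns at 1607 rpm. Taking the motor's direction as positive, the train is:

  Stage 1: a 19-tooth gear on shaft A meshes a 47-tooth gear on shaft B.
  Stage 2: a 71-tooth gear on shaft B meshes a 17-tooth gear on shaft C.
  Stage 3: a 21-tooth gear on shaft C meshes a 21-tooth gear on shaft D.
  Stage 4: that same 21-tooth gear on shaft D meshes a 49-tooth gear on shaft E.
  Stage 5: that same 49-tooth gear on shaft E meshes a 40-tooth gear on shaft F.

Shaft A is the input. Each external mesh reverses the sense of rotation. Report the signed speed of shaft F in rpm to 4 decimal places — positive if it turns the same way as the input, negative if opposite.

-1424.4275 rpm (opposite to input, |ω| = 1424.4275 rpm)

Stage 1 [19T→47T]: ω = 1607.0000×19/47 = 649.6383 rpm, dir flips to −; running = −649.6383
Stage 2 [71T→17T]: ω = 649.6383×71/17 = 2713.1952 rpm, dir flips to +; running = +2713.1952
Stage 3 [21T→21T]: ω = 2713.1952×21/21 = 2713.1952 rpm, dir flips to −; running = −2713.1952
Stage 4 [21T→49T]: ω = 2713.1952×21/49 = 1162.7980 rpm, dir flips to +; running = +1162.7980
Stage 5 [49T→40T]: ω = 1162.7980×49/40 = 1424.4275 rpm, dir flips to −; running = −1424.4275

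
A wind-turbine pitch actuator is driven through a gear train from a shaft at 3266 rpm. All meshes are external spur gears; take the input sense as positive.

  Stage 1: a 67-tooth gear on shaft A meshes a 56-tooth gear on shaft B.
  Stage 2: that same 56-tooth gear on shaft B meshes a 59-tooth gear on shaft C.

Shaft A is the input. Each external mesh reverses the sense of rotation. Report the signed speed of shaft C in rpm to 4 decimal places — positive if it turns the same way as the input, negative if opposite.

+3708.8475 rpm (same as input, |ω| = 3708.8475 rpm)

Stage 1 [67T→56T]: ω = 3266.0000×67/56 = 3907.5357 rpm, dir flips to −; running = −3907.5357
Stage 2 [56T→59T]: ω = 3907.5357×56/59 = 3708.8475 rpm, dir flips to +; running = +3708.8475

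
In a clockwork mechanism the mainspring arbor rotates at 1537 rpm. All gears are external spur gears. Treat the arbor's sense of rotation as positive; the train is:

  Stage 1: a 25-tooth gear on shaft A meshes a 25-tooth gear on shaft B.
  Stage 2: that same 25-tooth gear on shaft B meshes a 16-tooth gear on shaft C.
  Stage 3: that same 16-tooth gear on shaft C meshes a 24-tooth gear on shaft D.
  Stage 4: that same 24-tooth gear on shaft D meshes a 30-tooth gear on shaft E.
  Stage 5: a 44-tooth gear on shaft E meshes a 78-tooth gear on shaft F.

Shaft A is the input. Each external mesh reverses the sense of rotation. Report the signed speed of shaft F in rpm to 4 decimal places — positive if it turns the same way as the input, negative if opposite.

Stage 1 [25T→25T]: ω = 1537.0000×25/25 = 1537.0000 rpm, dir flips to −; running = −1537.0000
Stage 2 [25T→16T]: ω = 1537.0000×25/16 = 2401.5625 rpm, dir flips to +; running = +2401.5625
Stage 3 [16T→24T]: ω = 2401.5625×16/24 = 1601.0417 rpm, dir flips to −; running = −1601.0417
Stage 4 [24T→30T]: ω = 1601.0417×24/30 = 1280.8333 rpm, dir flips to +; running = +1280.8333
Stage 5 [44T→78T]: ω = 1280.8333×44/78 = 722.5214 rpm, dir flips to −; running = −722.5214

-722.5214 rpm (opposite to input, |ω| = 722.5214 rpm)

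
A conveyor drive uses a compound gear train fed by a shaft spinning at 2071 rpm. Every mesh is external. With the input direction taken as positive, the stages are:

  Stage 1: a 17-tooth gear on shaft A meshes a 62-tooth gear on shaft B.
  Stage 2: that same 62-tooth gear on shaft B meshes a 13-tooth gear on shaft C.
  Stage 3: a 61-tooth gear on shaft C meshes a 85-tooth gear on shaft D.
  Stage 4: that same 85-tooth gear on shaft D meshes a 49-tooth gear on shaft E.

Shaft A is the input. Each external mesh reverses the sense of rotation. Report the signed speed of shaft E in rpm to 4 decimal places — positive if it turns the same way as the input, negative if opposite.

Stage 1 [17T→62T]: ω = 2071.0000×17/62 = 567.8548 rpm, dir flips to −; running = −567.8548
Stage 2 [62T→13T]: ω = 567.8548×62/13 = 2708.2308 rpm, dir flips to +; running = +2708.2308
Stage 3 [61T→85T]: ω = 2708.2308×61/85 = 1943.5538 rpm, dir flips to −; running = −1943.5538
Stage 4 [85T→49T]: ω = 1943.5538×85/49 = 3371.4710 rpm, dir flips to +; running = +3371.4710

+3371.4710 rpm (same as input, |ω| = 3371.4710 rpm)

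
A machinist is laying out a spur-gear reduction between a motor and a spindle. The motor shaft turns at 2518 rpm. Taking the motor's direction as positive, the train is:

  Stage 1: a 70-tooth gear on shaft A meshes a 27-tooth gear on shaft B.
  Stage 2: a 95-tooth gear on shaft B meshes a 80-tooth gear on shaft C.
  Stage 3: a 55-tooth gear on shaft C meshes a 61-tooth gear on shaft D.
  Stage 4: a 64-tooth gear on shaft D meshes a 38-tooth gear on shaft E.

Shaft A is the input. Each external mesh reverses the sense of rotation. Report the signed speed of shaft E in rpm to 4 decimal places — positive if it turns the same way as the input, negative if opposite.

Stage 1 [70T→27T]: ω = 2518.0000×70/27 = 6528.1481 rpm, dir flips to −; running = −6528.1481
Stage 2 [95T→80T]: ω = 6528.1481×95/80 = 7752.1759 rpm, dir flips to +; running = +7752.1759
Stage 3 [55T→61T]: ω = 7752.1759×55/61 = 6989.6668 rpm, dir flips to −; running = −6989.6668
Stage 4 [64T→38T]: ω = 6989.6668×64/38 = 11772.0704 rpm, dir flips to +; running = +11772.0704

+11772.0704 rpm (same as input, |ω| = 11772.0704 rpm)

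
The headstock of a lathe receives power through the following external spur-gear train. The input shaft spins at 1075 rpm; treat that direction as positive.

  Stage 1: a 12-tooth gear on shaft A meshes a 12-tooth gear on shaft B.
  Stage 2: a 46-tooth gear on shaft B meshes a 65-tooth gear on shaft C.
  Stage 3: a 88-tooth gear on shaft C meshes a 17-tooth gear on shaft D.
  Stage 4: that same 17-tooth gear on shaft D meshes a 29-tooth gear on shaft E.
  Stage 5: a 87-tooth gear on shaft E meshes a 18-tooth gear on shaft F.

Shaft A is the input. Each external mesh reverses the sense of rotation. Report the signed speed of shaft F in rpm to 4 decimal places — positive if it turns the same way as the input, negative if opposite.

-11157.9487 rpm (opposite to input, |ω| = 11157.9487 rpm)

Stage 1 [12T→12T]: ω = 1075.0000×12/12 = 1075.0000 rpm, dir flips to −; running = −1075.0000
Stage 2 [46T→65T]: ω = 1075.0000×46/65 = 760.7692 rpm, dir flips to +; running = +760.7692
Stage 3 [88T→17T]: ω = 760.7692×88/17 = 3938.0995 rpm, dir flips to −; running = −3938.0995
Stage 4 [17T→29T]: ω = 3938.0995×17/29 = 2308.5411 rpm, dir flips to +; running = +2308.5411
Stage 5 [87T→18T]: ω = 2308.5411×87/18 = 11157.9487 rpm, dir flips to −; running = −11157.9487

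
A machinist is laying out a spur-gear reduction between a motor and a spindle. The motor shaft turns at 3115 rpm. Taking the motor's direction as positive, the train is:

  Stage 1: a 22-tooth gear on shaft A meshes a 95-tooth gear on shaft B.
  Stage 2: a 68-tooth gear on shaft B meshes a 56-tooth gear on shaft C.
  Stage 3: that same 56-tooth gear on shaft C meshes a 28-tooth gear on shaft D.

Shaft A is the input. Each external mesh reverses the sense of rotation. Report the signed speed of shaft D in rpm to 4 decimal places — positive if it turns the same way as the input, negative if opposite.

Stage 1 [22T→95T]: ω = 3115.0000×22/95 = 721.3684 rpm, dir flips to −; running = −721.3684
Stage 2 [68T→56T]: ω = 721.3684×68/56 = 875.9474 rpm, dir flips to +; running = +875.9474
Stage 3 [56T→28T]: ω = 875.9474×56/28 = 1751.8947 rpm, dir flips to −; running = −1751.8947

-1751.8947 rpm (opposite to input, |ω| = 1751.8947 rpm)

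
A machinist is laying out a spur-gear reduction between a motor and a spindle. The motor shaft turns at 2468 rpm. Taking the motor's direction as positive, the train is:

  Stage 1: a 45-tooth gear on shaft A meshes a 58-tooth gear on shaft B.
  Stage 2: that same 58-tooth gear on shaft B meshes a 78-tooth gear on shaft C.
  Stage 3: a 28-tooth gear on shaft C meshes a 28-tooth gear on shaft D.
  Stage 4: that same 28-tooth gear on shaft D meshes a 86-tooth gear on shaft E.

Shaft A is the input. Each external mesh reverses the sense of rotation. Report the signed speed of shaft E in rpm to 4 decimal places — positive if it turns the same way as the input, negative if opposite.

+463.5778 rpm (same as input, |ω| = 463.5778 rpm)

Stage 1 [45T→58T]: ω = 2468.0000×45/58 = 1914.8276 rpm, dir flips to −; running = −1914.8276
Stage 2 [58T→78T]: ω = 1914.8276×58/78 = 1423.8462 rpm, dir flips to +; running = +1423.8462
Stage 3 [28T→28T]: ω = 1423.8462×28/28 = 1423.8462 rpm, dir flips to −; running = −1423.8462
Stage 4 [28T→86T]: ω = 1423.8462×28/86 = 463.5778 rpm, dir flips to +; running = +463.5778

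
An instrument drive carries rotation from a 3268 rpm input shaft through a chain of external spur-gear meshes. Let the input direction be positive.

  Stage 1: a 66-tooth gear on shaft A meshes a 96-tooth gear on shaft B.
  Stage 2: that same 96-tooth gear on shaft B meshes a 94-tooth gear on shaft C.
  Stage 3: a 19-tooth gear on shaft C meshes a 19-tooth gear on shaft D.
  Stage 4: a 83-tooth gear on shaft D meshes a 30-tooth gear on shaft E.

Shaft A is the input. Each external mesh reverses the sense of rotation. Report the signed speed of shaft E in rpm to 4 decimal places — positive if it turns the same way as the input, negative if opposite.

Stage 1 [66T→96T]: ω = 3268.0000×66/96 = 2246.7500 rpm, dir flips to −; running = −2246.7500
Stage 2 [96T→94T]: ω = 2246.7500×96/94 = 2294.5532 rpm, dir flips to +; running = +2294.5532
Stage 3 [19T→19T]: ω = 2294.5532×19/19 = 2294.5532 rpm, dir flips to −; running = −2294.5532
Stage 4 [83T→30T]: ω = 2294.5532×83/30 = 6348.2638 rpm, dir flips to +; running = +6348.2638

+6348.2638 rpm (same as input, |ω| = 6348.2638 rpm)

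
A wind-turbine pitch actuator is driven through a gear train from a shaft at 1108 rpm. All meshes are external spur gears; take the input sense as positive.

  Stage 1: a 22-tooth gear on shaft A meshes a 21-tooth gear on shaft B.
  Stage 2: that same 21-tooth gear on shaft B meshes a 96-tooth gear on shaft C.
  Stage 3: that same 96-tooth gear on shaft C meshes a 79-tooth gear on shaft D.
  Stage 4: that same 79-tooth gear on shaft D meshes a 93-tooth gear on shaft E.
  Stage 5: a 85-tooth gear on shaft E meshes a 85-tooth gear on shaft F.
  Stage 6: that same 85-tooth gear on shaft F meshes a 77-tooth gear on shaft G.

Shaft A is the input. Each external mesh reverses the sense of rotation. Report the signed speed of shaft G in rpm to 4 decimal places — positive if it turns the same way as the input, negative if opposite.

Stage 1 [22T→21T]: ω = 1108.0000×22/21 = 1160.7619 rpm, dir flips to −; running = −1160.7619
Stage 2 [21T→96T]: ω = 1160.7619×21/96 = 253.9167 rpm, dir flips to +; running = +253.9167
Stage 3 [96T→79T]: ω = 253.9167×96/79 = 308.5570 rpm, dir flips to −; running = −308.5570
Stage 4 [79T→93T]: ω = 308.5570×79/93 = 262.1075 rpm, dir flips to +; running = +262.1075
Stage 5 [85T→85T]: ω = 262.1075×85/85 = 262.1075 rpm, dir flips to −; running = −262.1075
Stage 6 [85T→77T]: ω = 262.1075×85/77 = 289.3395 rpm, dir flips to +; running = +289.3395

+289.3395 rpm (same as input, |ω| = 289.3395 rpm)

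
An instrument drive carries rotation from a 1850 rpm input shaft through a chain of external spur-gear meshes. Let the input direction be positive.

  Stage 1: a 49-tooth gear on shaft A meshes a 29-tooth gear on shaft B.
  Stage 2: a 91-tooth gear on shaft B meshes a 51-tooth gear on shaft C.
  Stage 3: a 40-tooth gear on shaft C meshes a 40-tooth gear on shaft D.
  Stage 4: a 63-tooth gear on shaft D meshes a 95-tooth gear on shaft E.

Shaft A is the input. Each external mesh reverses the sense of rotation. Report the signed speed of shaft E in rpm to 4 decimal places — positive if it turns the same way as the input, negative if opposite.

Stage 1 [49T→29T]: ω = 1850.0000×49/29 = 3125.8621 rpm, dir flips to −; running = −3125.8621
Stage 2 [91T→51T]: ω = 3125.8621×91/51 = 5577.5186 rpm, dir flips to +; running = +5577.5186
Stage 3 [40T→40T]: ω = 5577.5186×40/40 = 5577.5186 rpm, dir flips to −; running = −5577.5186
Stage 4 [63T→95T]: ω = 5577.5186×63/95 = 3698.7755 rpm, dir flips to +; running = +3698.7755

+3698.7755 rpm (same as input, |ω| = 3698.7755 rpm)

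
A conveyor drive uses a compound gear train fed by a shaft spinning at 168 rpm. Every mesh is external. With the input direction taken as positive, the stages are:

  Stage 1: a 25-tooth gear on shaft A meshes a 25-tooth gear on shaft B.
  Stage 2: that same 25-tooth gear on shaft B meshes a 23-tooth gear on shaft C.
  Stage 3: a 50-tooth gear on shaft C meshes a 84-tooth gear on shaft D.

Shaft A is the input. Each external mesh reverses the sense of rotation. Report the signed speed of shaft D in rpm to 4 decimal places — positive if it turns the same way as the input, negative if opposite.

-108.6957 rpm (opposite to input, |ω| = 108.6957 rpm)

Stage 1 [25T→25T]: ω = 168.0000×25/25 = 168.0000 rpm, dir flips to −; running = −168.0000
Stage 2 [25T→23T]: ω = 168.0000×25/23 = 182.6087 rpm, dir flips to +; running = +182.6087
Stage 3 [50T→84T]: ω = 182.6087×50/84 = 108.6957 rpm, dir flips to −; running = −108.6957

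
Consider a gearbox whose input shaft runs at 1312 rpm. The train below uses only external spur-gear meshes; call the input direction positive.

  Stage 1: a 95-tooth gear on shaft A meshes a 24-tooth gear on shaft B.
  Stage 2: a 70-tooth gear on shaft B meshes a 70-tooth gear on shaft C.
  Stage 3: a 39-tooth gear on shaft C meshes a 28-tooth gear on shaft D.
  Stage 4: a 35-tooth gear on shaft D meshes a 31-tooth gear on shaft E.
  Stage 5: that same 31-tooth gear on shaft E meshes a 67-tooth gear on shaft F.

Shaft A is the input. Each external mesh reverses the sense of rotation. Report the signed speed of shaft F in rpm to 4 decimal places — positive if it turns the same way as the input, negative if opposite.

-3778.7313 rpm (opposite to input, |ω| = 3778.7313 rpm)

Stage 1 [95T→24T]: ω = 1312.0000×95/24 = 5193.3333 rpm, dir flips to −; running = −5193.3333
Stage 2 [70T→70T]: ω = 5193.3333×70/70 = 5193.3333 rpm, dir flips to +; running = +5193.3333
Stage 3 [39T→28T]: ω = 5193.3333×39/28 = 7233.5714 rpm, dir flips to −; running = −7233.5714
Stage 4 [35T→31T]: ω = 7233.5714×35/31 = 8166.9355 rpm, dir flips to +; running = +8166.9355
Stage 5 [31T→67T]: ω = 8166.9355×31/67 = 3778.7313 rpm, dir flips to −; running = −3778.7313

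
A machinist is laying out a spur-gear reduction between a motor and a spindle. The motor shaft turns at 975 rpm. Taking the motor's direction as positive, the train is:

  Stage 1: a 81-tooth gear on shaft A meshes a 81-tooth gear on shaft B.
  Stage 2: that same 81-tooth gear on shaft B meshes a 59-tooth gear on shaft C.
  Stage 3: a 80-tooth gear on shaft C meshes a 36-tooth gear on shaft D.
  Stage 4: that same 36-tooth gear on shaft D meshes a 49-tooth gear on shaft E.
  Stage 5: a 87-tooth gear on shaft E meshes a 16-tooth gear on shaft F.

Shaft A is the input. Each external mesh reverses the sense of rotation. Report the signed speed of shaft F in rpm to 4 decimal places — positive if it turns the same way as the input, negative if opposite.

Stage 1 [81T→81T]: ω = 975.0000×81/81 = 975.0000 rpm, dir flips to −; running = −975.0000
Stage 2 [81T→59T]: ω = 975.0000×81/59 = 1338.5593 rpm, dir flips to +; running = +1338.5593
Stage 3 [80T→36T]: ω = 1338.5593×80/36 = 2974.5763 rpm, dir flips to −; running = −2974.5763
Stage 4 [36T→49T]: ω = 2974.5763×36/49 = 2185.4030 rpm, dir flips to +; running = +2185.4030
Stage 5 [87T→16T]: ω = 2185.4030×87/16 = 11883.1287 rpm, dir flips to −; running = −11883.1287

-11883.1287 rpm (opposite to input, |ω| = 11883.1287 rpm)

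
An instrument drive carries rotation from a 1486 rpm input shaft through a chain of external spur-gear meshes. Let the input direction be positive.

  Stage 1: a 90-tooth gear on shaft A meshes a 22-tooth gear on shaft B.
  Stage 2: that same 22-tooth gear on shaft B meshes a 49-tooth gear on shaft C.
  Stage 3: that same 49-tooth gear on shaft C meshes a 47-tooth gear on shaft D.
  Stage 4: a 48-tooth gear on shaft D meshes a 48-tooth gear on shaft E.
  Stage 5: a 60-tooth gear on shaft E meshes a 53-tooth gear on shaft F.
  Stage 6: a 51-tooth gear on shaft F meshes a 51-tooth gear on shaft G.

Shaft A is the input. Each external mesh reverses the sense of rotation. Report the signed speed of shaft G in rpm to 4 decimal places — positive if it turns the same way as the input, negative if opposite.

+3221.3569 rpm (same as input, |ω| = 3221.3569 rpm)

Stage 1 [90T→22T]: ω = 1486.0000×90/22 = 6079.0909 rpm, dir flips to −; running = −6079.0909
Stage 2 [22T→49T]: ω = 6079.0909×22/49 = 2729.3878 rpm, dir flips to +; running = +2729.3878
Stage 3 [49T→47T]: ω = 2729.3878×49/47 = 2845.5319 rpm, dir flips to −; running = −2845.5319
Stage 4 [48T→48T]: ω = 2845.5319×48/48 = 2845.5319 rpm, dir flips to +; running = +2845.5319
Stage 5 [60T→53T]: ω = 2845.5319×60/53 = 3221.3569 rpm, dir flips to −; running = −3221.3569
Stage 6 [51T→51T]: ω = 3221.3569×51/51 = 3221.3569 rpm, dir flips to +; running = +3221.3569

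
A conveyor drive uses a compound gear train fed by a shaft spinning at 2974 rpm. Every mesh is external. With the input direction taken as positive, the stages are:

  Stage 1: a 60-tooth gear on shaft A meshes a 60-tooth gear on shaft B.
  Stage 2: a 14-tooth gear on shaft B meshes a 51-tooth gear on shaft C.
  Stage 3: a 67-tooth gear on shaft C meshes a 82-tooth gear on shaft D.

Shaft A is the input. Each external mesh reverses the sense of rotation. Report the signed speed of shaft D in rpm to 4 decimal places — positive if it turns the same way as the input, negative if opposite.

-667.0521 rpm (opposite to input, |ω| = 667.0521 rpm)

Stage 1 [60T→60T]: ω = 2974.0000×60/60 = 2974.0000 rpm, dir flips to −; running = −2974.0000
Stage 2 [14T→51T]: ω = 2974.0000×14/51 = 816.3922 rpm, dir flips to +; running = +816.3922
Stage 3 [67T→82T]: ω = 816.3922×67/82 = 667.0521 rpm, dir flips to −; running = −667.0521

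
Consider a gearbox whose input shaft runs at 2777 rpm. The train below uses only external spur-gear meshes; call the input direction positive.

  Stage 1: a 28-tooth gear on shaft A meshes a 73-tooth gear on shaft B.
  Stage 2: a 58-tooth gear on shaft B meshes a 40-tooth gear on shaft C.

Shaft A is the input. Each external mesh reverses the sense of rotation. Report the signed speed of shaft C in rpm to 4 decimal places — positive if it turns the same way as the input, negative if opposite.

+1544.4685 rpm (same as input, |ω| = 1544.4685 rpm)

Stage 1 [28T→73T]: ω = 2777.0000×28/73 = 1065.1507 rpm, dir flips to −; running = −1065.1507
Stage 2 [58T→40T]: ω = 1065.1507×58/40 = 1544.4685 rpm, dir flips to +; running = +1544.4685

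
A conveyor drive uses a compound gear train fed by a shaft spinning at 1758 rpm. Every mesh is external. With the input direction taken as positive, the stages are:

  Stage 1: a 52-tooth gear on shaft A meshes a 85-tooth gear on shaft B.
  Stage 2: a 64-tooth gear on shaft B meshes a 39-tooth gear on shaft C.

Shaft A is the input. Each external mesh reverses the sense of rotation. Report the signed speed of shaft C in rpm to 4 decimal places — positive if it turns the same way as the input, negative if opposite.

Stage 1 [52T→85T]: ω = 1758.0000×52/85 = 1075.4824 rpm, dir flips to −; running = −1075.4824
Stage 2 [64T→39T]: ω = 1075.4824×64/39 = 1764.8941 rpm, dir flips to +; running = +1764.8941

+1764.8941 rpm (same as input, |ω| = 1764.8941 rpm)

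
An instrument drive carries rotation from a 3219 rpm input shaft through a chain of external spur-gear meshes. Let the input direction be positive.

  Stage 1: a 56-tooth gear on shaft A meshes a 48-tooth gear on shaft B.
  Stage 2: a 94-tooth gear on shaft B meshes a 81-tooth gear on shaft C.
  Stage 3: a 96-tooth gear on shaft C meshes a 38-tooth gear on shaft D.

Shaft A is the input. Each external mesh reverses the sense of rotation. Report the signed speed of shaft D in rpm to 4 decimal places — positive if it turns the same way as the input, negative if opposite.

Stage 1 [56T→48T]: ω = 3219.0000×56/48 = 3755.5000 rpm, dir flips to −; running = −3755.5000
Stage 2 [94T→81T]: ω = 3755.5000×94/81 = 4358.2346 rpm, dir flips to +; running = +4358.2346
Stage 3 [96T→38T]: ω = 4358.2346×96/38 = 11010.2768 rpm, dir flips to −; running = −11010.2768

-11010.2768 rpm (opposite to input, |ω| = 11010.2768 rpm)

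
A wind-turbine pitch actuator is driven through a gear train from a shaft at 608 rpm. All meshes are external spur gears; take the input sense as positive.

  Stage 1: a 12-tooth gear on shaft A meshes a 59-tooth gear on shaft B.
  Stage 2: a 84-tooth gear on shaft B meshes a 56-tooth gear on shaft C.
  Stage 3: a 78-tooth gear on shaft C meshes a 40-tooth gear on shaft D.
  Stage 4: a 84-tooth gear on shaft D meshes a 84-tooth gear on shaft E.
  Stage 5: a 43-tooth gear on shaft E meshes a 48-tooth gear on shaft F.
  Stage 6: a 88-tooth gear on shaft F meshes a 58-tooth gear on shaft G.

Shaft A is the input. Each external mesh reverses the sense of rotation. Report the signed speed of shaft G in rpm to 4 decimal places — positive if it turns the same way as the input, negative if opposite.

Stage 1 [12T→59T]: ω = 608.0000×12/59 = 123.6610 rpm, dir flips to −; running = −123.6610
Stage 2 [84T→56T]: ω = 123.6610×84/56 = 185.4915 rpm, dir flips to +; running = +185.4915
Stage 3 [78T→40T]: ω = 185.4915×78/40 = 361.7085 rpm, dir flips to −; running = −361.7085
Stage 4 [84T→84T]: ω = 361.7085×84/84 = 361.7085 rpm, dir flips to +; running = +361.7085
Stage 5 [43T→48T]: ω = 361.7085×43/48 = 324.0305 rpm, dir flips to −; running = −324.0305
Stage 6 [88T→58T]: ω = 324.0305×88/58 = 491.6325 rpm, dir flips to +; running = +491.6325

+491.6325 rpm (same as input, |ω| = 491.6325 rpm)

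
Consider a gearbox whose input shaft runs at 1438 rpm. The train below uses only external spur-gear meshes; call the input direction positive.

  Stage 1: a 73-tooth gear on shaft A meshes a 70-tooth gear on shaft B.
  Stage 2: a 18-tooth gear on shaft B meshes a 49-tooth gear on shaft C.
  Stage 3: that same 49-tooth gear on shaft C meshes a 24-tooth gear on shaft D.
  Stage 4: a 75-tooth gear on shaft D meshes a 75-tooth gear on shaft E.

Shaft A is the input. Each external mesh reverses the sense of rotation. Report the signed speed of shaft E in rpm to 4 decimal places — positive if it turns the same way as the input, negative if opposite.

+1124.7214 rpm (same as input, |ω| = 1124.7214 rpm)

Stage 1 [73T→70T]: ω = 1438.0000×73/70 = 1499.6286 rpm, dir flips to −; running = −1499.6286
Stage 2 [18T→49T]: ω = 1499.6286×18/49 = 550.8840 rpm, dir flips to +; running = +550.8840
Stage 3 [49T→24T]: ω = 550.8840×49/24 = 1124.7214 rpm, dir flips to −; running = −1124.7214
Stage 4 [75T→75T]: ω = 1124.7214×75/75 = 1124.7214 rpm, dir flips to +; running = +1124.7214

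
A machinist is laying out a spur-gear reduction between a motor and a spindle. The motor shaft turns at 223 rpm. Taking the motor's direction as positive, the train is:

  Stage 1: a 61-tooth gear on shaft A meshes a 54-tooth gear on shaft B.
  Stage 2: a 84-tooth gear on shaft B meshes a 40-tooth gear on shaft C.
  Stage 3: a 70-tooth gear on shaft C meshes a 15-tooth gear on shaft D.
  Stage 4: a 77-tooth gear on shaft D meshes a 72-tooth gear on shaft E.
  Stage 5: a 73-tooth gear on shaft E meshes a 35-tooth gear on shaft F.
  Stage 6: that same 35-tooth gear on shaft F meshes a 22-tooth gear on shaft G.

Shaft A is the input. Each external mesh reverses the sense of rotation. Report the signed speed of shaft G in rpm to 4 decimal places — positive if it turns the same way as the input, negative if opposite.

Stage 1 [61T→54T]: ω = 223.0000×61/54 = 251.9074 rpm, dir flips to −; running = −251.9074
Stage 2 [84T→40T]: ω = 251.9074×84/40 = 529.0056 rpm, dir flips to +; running = +529.0056
Stage 3 [70T→15T]: ω = 529.0056×70/15 = 2468.6926 rpm, dir flips to −; running = −2468.6926
Stage 4 [77T→72T]: ω = 2468.6926×77/72 = 2640.1296 rpm, dir flips to +; running = +2640.1296
Stage 5 [73T→35T]: ω = 2640.1296×73/35 = 5506.5560 rpm, dir flips to −; running = −5506.5560
Stage 6 [35T→22T]: ω = 5506.5560×35/22 = 8760.4300 rpm, dir flips to +; running = +8760.4300

+8760.4300 rpm (same as input, |ω| = 8760.4300 rpm)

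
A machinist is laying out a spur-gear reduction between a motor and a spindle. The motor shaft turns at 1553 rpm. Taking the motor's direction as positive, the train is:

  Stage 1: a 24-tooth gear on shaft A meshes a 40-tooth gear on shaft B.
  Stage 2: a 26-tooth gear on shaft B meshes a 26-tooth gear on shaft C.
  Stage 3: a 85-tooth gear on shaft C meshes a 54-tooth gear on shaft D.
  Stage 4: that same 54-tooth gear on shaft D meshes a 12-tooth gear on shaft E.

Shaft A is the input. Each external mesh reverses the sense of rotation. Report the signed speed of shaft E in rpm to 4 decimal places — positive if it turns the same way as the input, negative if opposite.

Stage 1 [24T→40T]: ω = 1553.0000×24/40 = 931.8000 rpm, dir flips to −; running = −931.8000
Stage 2 [26T→26T]: ω = 931.8000×26/26 = 931.8000 rpm, dir flips to +; running = +931.8000
Stage 3 [85T→54T]: ω = 931.8000×85/54 = 1466.7222 rpm, dir flips to −; running = −1466.7222
Stage 4 [54T→12T]: ω = 1466.7222×54/12 = 6600.2500 rpm, dir flips to +; running = +6600.2500

+6600.2500 rpm (same as input, |ω| = 6600.2500 rpm)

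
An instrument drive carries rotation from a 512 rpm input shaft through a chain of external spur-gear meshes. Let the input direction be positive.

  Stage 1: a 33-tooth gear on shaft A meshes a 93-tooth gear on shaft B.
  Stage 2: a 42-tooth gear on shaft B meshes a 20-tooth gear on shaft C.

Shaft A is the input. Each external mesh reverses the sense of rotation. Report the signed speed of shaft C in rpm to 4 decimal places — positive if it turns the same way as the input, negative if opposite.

+381.5226 rpm (same as input, |ω| = 381.5226 rpm)

Stage 1 [33T→93T]: ω = 512.0000×33/93 = 181.6774 rpm, dir flips to −; running = −181.6774
Stage 2 [42T→20T]: ω = 181.6774×42/20 = 381.5226 rpm, dir flips to +; running = +381.5226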